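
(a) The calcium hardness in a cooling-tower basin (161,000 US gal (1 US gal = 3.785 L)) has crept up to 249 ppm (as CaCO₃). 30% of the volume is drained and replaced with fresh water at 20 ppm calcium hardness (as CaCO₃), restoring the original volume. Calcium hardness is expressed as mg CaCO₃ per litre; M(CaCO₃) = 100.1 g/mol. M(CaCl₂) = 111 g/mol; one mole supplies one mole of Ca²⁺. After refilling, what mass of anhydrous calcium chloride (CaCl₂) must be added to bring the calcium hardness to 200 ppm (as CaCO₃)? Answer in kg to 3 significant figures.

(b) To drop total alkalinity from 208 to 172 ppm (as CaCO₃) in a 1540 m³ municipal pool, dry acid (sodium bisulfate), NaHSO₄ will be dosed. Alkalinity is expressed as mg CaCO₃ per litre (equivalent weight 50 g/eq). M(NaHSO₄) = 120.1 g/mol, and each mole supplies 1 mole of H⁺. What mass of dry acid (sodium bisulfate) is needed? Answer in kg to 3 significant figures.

(a) 13.3 kg; (b) 133 kg

(a) Volume: 161,000 US gal × 3.785 L/gal = 609,385 L.
(a) After draining 30% and refilling: 249 × 0.70 + 20 × 0.30 = 180.3 ppm.
(a) Deficit to target: 200 − 180.3 = 19.7 mg/L.
(a) As CaCO₃: 19.7 mg/L × 609,385 L = 12,000 g; ÷ 100.1 = 119.9 mol Ca²⁺.
(a) Mass: 119.9 × 111 = 13,310 g.

(b) Volume: 1540 m³ = 1,540,000 L.
(b) Alkalinity to neutralize: (208 − 172) = 36 mg/L as CaCO₃ × 1,540,000 L = 55,440 g as CaCO₃.
(b) Equivalents of H⁺ required: 55,440 ÷ 50 g/eq = 1109 eq = 1109 mol NaHSO₄.
(b) Mass of NaHSO₄: 1109 × 120.1 = 133,200 g.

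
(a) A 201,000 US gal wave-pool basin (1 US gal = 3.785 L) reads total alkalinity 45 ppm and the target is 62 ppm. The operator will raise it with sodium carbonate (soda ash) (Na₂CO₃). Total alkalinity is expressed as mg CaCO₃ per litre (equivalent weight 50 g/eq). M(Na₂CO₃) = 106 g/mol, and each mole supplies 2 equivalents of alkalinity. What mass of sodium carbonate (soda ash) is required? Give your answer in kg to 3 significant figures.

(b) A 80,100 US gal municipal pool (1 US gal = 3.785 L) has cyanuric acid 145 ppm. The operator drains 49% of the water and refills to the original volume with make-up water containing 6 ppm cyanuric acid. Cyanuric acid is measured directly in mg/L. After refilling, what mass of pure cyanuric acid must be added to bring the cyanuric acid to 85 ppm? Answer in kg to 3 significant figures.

(a) Volume: 201,000 US gal × 3.785 L/gal = 760,785 L.
(a) Alkalinity to add: (62 − 45) = 17 mg/L as CaCO₃ × 760,785 L = 12,930 g as CaCO₃.
(a) Equivalents: 12,930 g ÷ 50 g/eq = 258.7 eq.
(a) Each mole of Na₂CO₃ supplies 2 eq, so 258.7 / 2 = 129.3 mol.
(a) Mass: 129.3 mol × 106 g/mol = 13,710 g.

(b) Volume: 80,100 US gal × 3.785 L/gal = 303,178 L.
(b) After draining 49% and refilling: 145 × 0.51 + 6 × 0.49 = 76.89 ppm.
(b) Deficit to target: 85 − 76.89 = 8.11 mg/L.
(b) Mass: 8.11 mg/L × 303,178 L = 2459 g cyanuric acid.

(a) 13.7 kg; (b) 2.46 kg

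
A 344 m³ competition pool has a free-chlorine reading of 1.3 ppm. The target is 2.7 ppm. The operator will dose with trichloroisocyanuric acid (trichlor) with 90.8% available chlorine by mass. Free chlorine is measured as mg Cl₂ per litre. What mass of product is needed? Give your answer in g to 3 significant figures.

Volume: 344 m³ = 344,000 L.
Chlorine deficit: 2.7 − 1.3 = 1.4 ppm = 1.4 mg/L as Cl₂.
Cl₂ equivalent needed: 1.4 mg/L × 344,000 L = 481,600 mg = 481.6 g.
Product at 90.8% available chlorine: 481.6 / 0.908 = 530.4 g.

530 g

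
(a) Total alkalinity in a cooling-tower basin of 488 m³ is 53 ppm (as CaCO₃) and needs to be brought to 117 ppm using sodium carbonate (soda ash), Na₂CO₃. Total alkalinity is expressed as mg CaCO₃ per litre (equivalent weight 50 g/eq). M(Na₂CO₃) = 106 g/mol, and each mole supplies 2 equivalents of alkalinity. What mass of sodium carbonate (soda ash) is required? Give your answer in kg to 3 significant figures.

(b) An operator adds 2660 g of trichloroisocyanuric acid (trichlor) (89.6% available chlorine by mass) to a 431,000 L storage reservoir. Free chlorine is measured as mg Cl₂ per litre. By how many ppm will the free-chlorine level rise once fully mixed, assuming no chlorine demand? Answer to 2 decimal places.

(a) Volume: 488 m³ = 488,000 L.
(a) Alkalinity to add: (117 − 53) = 64 mg/L as CaCO₃ × 488,000 L = 31,230 g as CaCO₃.
(a) Equivalents: 31,230 g ÷ 50 g/eq = 624.6 eq.
(a) Each mole of Na₂CO₃ supplies 2 eq, so 624.6 / 2 = 312.3 mol.
(a) Mass: 312.3 mol × 106 g/mol = 33,110 g.

(b) Available chlorine delivered: 2660 g × 0.896 = 2383 g as Cl₂.
(b) Concentration rise: 2383 g / 431,000 L = 5.53 mg/L = 5.53 ppm.

(a) 33.1 kg; (b) 5.53 ppm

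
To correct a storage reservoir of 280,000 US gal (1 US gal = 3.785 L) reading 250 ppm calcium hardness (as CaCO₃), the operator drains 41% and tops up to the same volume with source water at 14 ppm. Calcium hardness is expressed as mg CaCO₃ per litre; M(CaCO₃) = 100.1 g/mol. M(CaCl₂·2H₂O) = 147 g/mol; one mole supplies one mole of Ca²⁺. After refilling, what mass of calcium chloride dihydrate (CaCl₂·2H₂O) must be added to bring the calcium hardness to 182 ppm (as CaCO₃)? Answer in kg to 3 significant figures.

Volume: 280,000 US gal × 3.785 L/gal = 1,059,800 L.
After draining 41% and refilling: 250 × 0.59 + 14 × 0.41 = 153.24 ppm.
Deficit to target: 182 − 153.24 = 28.76 mg/L.
As CaCO₃: 28.76 mg/L × 1,059,800 L = 30,480 g; ÷ 100.1 = 304.5 mol Ca²⁺.
Mass: 304.5 × 147 = 44,760 g.

44.8 kg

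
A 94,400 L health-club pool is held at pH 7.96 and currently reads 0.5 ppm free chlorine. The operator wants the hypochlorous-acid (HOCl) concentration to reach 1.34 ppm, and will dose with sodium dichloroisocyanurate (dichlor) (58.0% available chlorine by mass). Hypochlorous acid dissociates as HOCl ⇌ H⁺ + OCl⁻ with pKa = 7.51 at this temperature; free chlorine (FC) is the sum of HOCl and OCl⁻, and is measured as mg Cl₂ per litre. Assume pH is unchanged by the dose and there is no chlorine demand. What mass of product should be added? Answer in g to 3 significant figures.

751 g

[OCl⁻]/[HOCl] = 10^(pH − pKa) = 10^(7.96 − 7.51) = 2.818; fraction as HOCl = 1/(1 + 2.818) = 0.2619.
Free chlorine required for 1.34 ppm HOCl: 1.34 / 0.2619 = 5.117 ppm.
FC to add: 5.117 − 0.5 = 4.617 mg/L as Cl₂.
Cl₂ equivalent: 4.617 mg/L × 94,400 L = 435.8 g.
Product at 58.0% available Cl: 435.8 / 0.58 = 751.4 g.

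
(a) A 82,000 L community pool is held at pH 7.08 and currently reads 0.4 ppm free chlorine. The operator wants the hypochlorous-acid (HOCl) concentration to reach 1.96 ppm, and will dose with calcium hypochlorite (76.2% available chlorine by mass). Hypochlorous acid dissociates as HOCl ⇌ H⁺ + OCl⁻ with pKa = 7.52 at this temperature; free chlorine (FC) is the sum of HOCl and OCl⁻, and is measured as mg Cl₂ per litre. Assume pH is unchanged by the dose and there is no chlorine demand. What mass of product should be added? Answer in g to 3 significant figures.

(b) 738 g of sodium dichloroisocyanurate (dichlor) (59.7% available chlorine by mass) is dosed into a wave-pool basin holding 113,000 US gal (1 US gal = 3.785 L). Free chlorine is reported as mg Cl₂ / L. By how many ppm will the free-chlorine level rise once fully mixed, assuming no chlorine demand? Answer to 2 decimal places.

(a) 244 g; (b) 1.03 ppm

(a) [OCl⁻]/[HOCl] = 10^(pH − pKa) = 10^(7.08 − 7.52) = 0.3631; fraction as HOCl = 1/(1 + 0.3631) = 0.7336.
(a) Free chlorine required for 1.96 ppm HOCl: 1.96 / 0.7336 = 2.672 ppm.
(a) FC to add: 2.672 − 0.4 = 2.272 mg/L as Cl₂.
(a) Cl₂ equivalent: 2.272 mg/L × 82,000 L = 186.3 g.
(a) Product at 76.2% available Cl: 186.3 / 0.762 = 244.5 g.

(b) Volume: 113,000 US gal × 3.785 L/gal = 427,705 L.
(b) Available chlorine delivered: 738 g × 0.597 = 440.6 g as Cl₂.
(b) Concentration rise: 440.6 g / 427,705 L = 1.03 mg/L = 1.03 ppm.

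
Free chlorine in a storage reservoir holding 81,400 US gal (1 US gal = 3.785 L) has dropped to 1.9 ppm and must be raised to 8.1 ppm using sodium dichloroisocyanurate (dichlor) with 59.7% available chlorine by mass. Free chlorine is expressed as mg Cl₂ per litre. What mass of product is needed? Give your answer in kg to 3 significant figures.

Volume: 81,400 US gal × 3.785 L/gal = 308,099 L.
Chlorine deficit: 8.1 − 1.9 = 6.2 ppm = 6.2 mg/L as Cl₂.
Cl₂ equivalent needed: 6.2 mg/L × 308,099 L = 1,910,000 mg = 1910 g.
Product at 59.7% available chlorine: 1910 / 0.597 = 3200 g.

3.20 kg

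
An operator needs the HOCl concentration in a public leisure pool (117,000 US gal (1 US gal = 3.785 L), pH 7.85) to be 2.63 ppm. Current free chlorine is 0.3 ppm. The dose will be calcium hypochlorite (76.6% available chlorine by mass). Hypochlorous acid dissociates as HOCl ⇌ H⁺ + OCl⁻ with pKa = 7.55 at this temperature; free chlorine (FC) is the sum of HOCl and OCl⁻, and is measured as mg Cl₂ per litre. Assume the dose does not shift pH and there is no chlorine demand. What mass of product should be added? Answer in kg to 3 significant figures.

Volume: 117,000 US gal × 3.785 L/gal = 442,845 L.
[OCl⁻]/[HOCl] = 10^(pH − pKa) = 10^(7.85 − 7.55) = 1.995; fraction as HOCl = 1/(1 + 1.995) = 0.3339.
Free chlorine required for 2.63 ppm HOCl: 2.63 / 0.3339 = 7.878 ppm.
FC to add: 7.878 − 0.3 = 7.578 mg/L as Cl₂.
Cl₂ equivalent: 7.578 mg/L × 442,845 L = 3356 g.
Product at 76.6% available Cl: 3356 / 0.766 = 4381 g.

4.38 kg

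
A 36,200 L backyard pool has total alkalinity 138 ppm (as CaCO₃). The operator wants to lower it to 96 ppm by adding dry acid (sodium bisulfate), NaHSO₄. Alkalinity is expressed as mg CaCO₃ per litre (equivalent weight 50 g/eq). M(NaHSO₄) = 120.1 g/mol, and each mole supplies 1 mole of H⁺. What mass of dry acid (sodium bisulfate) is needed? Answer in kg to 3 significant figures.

Alkalinity to neutralize: (138 − 96) = 42 mg/L as CaCO₃ × 36,200 L = 1520 g as CaCO₃.
Equivalents of H⁺ required: 1520 ÷ 50 g/eq = 30.41 eq = 30.41 mol NaHSO₄.
Mass of NaHSO₄: 30.41 × 120.1 = 3652 g.

3.65 kg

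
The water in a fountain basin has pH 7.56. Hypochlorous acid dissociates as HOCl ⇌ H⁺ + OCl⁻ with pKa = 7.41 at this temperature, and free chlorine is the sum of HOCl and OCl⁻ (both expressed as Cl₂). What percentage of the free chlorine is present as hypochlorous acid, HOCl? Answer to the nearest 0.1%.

41.5%

[OCl⁻]/[HOCl] = 10^(pH − pKa) = 10^(7.56 − 7.41) = 10^0.15 = 1.413.
Fraction as HOCl = 1 / (1 + 1.413) = 0.4145.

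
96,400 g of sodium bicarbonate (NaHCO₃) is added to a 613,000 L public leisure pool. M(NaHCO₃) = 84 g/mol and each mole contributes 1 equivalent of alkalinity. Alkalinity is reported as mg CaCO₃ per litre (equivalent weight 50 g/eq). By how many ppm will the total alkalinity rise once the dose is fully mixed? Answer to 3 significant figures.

93.6 ppm

Moles of NaHCO₃: 96,400 g ÷ 84 g/mol = 1148 mol → 1148 eq of alkalinity.
As CaCO₃: 1148 eq × 50 g/eq = 57,380 g.
Rise: 57,380 g / 613,000 L × 1000 = 93.61 mg/L.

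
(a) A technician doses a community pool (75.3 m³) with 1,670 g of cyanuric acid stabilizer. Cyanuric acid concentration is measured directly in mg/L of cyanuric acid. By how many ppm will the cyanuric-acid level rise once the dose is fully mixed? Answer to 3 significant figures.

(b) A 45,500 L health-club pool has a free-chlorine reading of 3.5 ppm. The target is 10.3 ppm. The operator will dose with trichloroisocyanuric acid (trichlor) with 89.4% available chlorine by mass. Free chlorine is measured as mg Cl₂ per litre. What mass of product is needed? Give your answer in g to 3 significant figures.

(a) Volume: 75.3 m³ = 75,300 L.
(a) Rise: 1,670 g / 75,300 L × 1000 = 22.18 mg/L.

(b) Chlorine deficit: 10.3 − 3.5 = 6.8 ppm = 6.8 mg/L as Cl₂.
(b) Cl₂ equivalent needed: 6.8 mg/L × 45,500 L = 309,400 mg = 309.4 g.
(b) Product at 89.4% available chlorine: 309.4 / 0.894 = 346.1 g.

(a) 22.2 ppm; (b) 346 g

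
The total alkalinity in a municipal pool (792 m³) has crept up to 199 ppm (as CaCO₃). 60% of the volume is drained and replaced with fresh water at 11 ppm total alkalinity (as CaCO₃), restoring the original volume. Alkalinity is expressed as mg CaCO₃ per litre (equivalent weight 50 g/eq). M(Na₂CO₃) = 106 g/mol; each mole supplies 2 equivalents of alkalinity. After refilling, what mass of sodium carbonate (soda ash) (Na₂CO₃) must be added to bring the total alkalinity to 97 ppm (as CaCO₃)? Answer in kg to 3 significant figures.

9.07 kg

Volume: 792 m³ = 792,000 L.
After draining 60% and refilling: 199 × 0.40 + 11 × 0.60 = 86.2 ppm.
Deficit to target: 97 − 86.2 = 10.8 mg/L.
As CaCO₃: 10.8 mg/L × 792,000 L = 8554 g; ÷ 50 g/eq ÷ 2 = 85.54 mol Na₂CO₃.
Mass: 85.54 × 106 = 9067 g.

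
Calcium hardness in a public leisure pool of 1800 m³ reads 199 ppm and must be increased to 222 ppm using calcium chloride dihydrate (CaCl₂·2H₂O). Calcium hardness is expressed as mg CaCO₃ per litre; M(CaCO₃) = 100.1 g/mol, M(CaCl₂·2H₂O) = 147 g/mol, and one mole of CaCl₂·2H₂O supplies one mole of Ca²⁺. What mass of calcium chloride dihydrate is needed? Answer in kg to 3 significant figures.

60.8 kg

Volume: 1800 m³ = 1,800,000 L.
Hardness to add: (222 − 199) = 23 mg/L as CaCO₃ × 1,800,000 L = 41,400 g as CaCO₃.
Moles of Ca²⁺ (1 mol Ca²⁺ ≡ 1 mol CaCO₃): 41,400 / 100.1 g/mol = 413.6 mol.
Mass of CaCl₂·2H₂O: 413.6 × 147 = 60,800 g.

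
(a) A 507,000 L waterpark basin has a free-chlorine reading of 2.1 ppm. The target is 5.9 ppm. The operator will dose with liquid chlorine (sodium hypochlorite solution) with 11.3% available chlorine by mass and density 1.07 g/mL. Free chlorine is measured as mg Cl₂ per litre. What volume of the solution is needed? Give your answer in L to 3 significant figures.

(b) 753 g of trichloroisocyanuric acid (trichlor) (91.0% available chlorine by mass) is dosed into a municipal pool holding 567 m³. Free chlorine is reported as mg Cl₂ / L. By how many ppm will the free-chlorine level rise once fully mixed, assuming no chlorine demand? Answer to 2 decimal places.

(a) 15.9 L; (b) 1.21 ppm

(a) Chlorine deficit: 5.9 − 2.1 = 3.8 ppm = 3.8 mg/L as Cl₂.
(a) Cl₂ equivalent needed: 3.8 mg/L × 507,000 L = 1,927,000 mg = 1927 g.
(a) Product at 11.3% available chlorine: 1927 / 0.113 = 17,050 g.
(a) Volume at density 1.07 g/mL: 17,050 g ÷ 1.07 g/mL = 15,930 mL.

(b) Volume: 567 m³ = 567,000 L.
(b) Available chlorine delivered: 753 g × 0.91 = 685.2 g as Cl₂.
(b) Concentration rise: 685.2 g / 567,000 L = 1.209 mg/L = 1.21 ppm.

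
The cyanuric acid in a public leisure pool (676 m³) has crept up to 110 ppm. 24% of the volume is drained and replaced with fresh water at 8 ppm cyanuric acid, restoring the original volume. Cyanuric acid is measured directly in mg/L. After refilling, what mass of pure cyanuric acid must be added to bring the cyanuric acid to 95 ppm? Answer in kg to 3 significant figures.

Volume: 676 m³ = 676,000 L.
After draining 24% and refilling: 110 × 0.76 + 8 × 0.24 = 85.52 ppm.
Deficit to target: 95 − 85.52 = 9.48 mg/L.
Mass: 9.48 mg/L × 676,000 L = 6408 g cyanuric acid.

6.41 kg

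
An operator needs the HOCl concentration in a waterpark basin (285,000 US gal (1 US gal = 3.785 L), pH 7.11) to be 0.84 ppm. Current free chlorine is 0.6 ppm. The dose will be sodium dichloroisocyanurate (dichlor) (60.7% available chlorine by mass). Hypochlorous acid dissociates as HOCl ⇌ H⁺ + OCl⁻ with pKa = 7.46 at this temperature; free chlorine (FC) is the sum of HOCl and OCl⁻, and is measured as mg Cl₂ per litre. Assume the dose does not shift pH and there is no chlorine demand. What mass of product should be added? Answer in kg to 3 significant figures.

1.09 kg

Volume: 285,000 US gal × 3.785 L/gal = 1,078,725 L.
[OCl⁻]/[HOCl] = 10^(pH − pKa) = 10^(7.11 − 7.46) = 0.4467; fraction as HOCl = 1/(1 + 0.4467) = 0.6912.
Free chlorine required for 0.84 ppm HOCl: 0.84 / 0.6912 = 1.215 ppm.
FC to add: 1.215 − 0.6 = 0.6152 mg/L as Cl₂.
Cl₂ equivalent: 0.6152 mg/L × 1,078,725 L = 663.6 g.
Product at 60.7% available Cl: 663.6 / 0.607 = 1093 g.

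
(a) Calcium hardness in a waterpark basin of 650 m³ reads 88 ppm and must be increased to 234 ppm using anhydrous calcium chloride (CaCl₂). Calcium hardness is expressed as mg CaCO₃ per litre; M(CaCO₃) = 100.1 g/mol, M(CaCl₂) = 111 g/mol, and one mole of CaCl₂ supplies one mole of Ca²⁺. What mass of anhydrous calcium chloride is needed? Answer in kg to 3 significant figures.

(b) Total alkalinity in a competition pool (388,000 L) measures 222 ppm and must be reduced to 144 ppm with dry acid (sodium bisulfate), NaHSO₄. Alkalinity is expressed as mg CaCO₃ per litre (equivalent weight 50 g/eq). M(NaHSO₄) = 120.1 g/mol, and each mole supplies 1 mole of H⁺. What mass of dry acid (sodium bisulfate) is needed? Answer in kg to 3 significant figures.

(a) 105 kg; (b) 72.7 kg

(a) Volume: 650 m³ = 650,000 L.
(a) Hardness to add: (234 − 88) = 146 mg/L as CaCO₃ × 650,000 L = 94,900 g as CaCO₃.
(a) Moles of Ca²⁺ (1 mol Ca²⁺ ≡ 1 mol CaCO₃): 94,900 / 100.1 g/mol = 948.1 mol.
(a) Mass of CaCl₂: 948.1 × 111 = 105,200 g.

(b) Alkalinity to neutralize: (222 − 144) = 78 mg/L as CaCO₃ × 388,000 L = 30,260 g as CaCO₃.
(b) Equivalents of H⁺ required: 30,260 ÷ 50 g/eq = 605.3 eq = 605.3 mol NaHSO₄.
(b) Mass of NaHSO₄: 605.3 × 120.1 = 72,690 g.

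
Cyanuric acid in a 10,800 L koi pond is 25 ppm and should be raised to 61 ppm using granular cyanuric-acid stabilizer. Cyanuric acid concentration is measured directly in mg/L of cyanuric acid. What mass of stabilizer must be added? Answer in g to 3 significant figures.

CYA to add: (61 − 25) = 36 mg/L × 10,800 L = 388.8 g cyanuric acid.

389 g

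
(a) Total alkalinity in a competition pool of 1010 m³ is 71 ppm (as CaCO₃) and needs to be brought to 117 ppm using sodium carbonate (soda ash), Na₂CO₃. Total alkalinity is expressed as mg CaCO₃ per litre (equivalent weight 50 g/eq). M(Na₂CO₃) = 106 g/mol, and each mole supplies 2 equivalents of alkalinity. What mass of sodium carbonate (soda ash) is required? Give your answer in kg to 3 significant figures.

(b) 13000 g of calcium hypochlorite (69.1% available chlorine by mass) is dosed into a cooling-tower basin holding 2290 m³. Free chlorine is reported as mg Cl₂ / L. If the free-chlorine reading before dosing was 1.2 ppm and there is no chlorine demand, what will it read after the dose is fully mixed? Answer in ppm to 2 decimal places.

(a) 49.2 kg; (b) 5.12 ppm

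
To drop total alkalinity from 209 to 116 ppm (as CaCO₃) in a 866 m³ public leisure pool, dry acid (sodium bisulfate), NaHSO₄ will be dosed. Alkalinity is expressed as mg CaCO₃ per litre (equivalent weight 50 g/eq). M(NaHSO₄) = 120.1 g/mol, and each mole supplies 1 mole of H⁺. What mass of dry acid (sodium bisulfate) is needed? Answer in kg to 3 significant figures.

Volume: 866 m³ = 866,000 L.
Alkalinity to neutralize: (209 − 116) = 93 mg/L as CaCO₃ × 866,000 L = 80,540 g as CaCO₃.
Equivalents of H⁺ required: 80,540 ÷ 50 g/eq = 1611 eq = 1611 mol NaHSO₄.
Mass of NaHSO₄: 1611 × 120.1 = 193,500 g.

193 kg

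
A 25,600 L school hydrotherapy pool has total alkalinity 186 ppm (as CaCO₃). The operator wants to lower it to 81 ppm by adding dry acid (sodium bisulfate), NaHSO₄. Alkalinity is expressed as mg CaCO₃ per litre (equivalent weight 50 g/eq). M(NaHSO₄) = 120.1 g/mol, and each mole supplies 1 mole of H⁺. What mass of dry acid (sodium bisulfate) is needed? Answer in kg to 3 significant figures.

6.46 kg

Alkalinity to neutralize: (186 − 81) = 105 mg/L as CaCO₃ × 25,600 L = 2688 g as CaCO₃.
Equivalents of H⁺ required: 2688 ÷ 50 g/eq = 53.76 eq = 53.76 mol NaHSO₄.
Mass of NaHSO₄: 53.76 × 120.1 = 6457 g.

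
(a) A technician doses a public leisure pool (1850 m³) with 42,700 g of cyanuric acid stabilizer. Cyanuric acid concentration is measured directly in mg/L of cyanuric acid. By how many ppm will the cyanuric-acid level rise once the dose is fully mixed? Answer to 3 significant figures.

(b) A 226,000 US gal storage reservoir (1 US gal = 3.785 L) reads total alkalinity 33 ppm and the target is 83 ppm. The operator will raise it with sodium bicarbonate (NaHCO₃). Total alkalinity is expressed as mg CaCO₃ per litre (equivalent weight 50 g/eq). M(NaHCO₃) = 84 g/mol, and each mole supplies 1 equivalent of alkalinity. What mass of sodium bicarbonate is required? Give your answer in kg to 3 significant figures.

(a) 23.1 ppm; (b) 71.9 kg

(a) Volume: 1850 m³ = 1,850,000 L.
(a) Rise: 42,700 g / 1,850,000 L × 1000 = 23.08 mg/L.

(b) Volume: 226,000 US gal × 3.785 L/gal = 855,410 L.
(b) Alkalinity to add: (83 − 33) = 50 mg/L as CaCO₃ × 855,410 L = 42,770 g as CaCO₃.
(b) Equivalents: 42,770 g ÷ 50 g/eq = 855.4 eq.
(b) NaHCO₃ supplies 1 eq per mole → 855.4 mol.
(b) Mass: 855.4 mol × 84 g/mol = 71,850 g.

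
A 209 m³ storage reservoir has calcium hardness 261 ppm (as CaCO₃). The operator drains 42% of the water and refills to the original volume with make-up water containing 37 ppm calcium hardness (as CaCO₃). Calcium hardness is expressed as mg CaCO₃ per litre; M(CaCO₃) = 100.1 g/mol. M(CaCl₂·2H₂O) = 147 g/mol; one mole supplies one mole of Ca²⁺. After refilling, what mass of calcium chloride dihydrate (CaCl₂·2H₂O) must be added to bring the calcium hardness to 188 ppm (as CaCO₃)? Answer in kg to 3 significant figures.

Volume: 209 m³ = 209,000 L.
After draining 42% and refilling: 261 × 0.58 + 37 × 0.42 = 166.92 ppm.
Deficit to target: 188 − 166.92 = 21.08 mg/L.
As CaCO₃: 21.08 mg/L × 209,000 L = 4406 g; ÷ 100.1 = 44.01 mol Ca²⁺.
Mass: 44.01 × 147 = 6470 g.

6.47 kg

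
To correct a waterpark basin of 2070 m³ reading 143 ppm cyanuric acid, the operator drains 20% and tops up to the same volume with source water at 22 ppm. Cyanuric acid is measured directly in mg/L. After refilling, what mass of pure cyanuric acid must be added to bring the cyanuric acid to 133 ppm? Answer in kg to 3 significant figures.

29.4 kg

Volume: 2070 m³ = 2,070,000 L.
After draining 20% and refilling: 143 × 0.80 + 22 × 0.20 = 118.8 ppm.
Deficit to target: 133 − 118.8 = 14.2 mg/L.
Mass: 14.2 mg/L × 2,070,000 L = 29,390 g cyanuric acid.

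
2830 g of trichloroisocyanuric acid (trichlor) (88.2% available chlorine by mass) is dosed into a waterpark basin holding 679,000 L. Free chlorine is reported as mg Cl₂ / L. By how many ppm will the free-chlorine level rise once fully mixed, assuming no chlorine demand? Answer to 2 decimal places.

3.68 ppm

Available chlorine delivered: 2830 g × 0.882 = 2496 g as Cl₂.
Concentration rise: 2496 g / 679,000 L = 3.676 mg/L = 3.68 ppm.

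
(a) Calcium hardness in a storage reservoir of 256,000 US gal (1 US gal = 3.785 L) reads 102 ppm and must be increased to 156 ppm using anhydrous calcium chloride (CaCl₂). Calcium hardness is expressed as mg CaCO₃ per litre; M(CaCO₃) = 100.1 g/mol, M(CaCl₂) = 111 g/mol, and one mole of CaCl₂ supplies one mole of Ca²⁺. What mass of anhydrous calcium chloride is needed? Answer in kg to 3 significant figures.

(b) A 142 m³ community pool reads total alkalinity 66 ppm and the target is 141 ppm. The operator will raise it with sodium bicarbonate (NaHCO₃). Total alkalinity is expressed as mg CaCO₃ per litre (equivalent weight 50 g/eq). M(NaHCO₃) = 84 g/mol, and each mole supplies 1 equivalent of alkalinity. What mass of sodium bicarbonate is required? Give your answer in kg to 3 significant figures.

(a) 58.0 kg; (b) 17.9 kg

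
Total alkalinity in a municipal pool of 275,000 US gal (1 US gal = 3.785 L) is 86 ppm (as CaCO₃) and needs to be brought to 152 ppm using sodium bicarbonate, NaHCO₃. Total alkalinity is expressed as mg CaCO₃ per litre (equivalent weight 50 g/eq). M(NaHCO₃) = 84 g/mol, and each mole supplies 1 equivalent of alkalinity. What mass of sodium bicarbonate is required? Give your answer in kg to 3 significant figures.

115 kg

Volume: 275,000 US gal × 3.785 L/gal = 1,040,875 L.
Alkalinity to add: (152 − 86) = 66 mg/L as CaCO₃ × 1,040,875 L = 68,700 g as CaCO₃.
Equivalents: 68,700 g ÷ 50 g/eq = 1374 eq.
NaHCO₃ supplies 1 eq per mole → 1374 mol.
Mass: 1374 mol × 84 g/mol = 115,400 g.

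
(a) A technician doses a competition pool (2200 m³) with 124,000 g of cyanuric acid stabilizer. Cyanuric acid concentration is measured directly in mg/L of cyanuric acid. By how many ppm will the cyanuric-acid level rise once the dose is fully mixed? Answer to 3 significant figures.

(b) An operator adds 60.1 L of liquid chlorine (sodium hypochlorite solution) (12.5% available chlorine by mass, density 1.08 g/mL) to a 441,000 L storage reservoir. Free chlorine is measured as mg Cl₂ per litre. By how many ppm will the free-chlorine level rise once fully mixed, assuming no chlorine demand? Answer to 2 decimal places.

(a) Volume: 2200 m³ = 2,200,000 L.
(a) Rise: 124,000 g / 2,200,000 L × 1000 = 56.36 mg/L.

(b) Mass of solution: 60.1 L × 1000 mL/L × 1.08 g/mL = 64,910 g.
(b) Available chlorine delivered: 64,910 g × 0.125 = 8114 g as Cl₂.
(b) Concentration rise: 8114 g / 441,000 L = 18.4 mg/L = 18.40 ppm.

(a) 56.4 ppm; (b) 18.40 ppm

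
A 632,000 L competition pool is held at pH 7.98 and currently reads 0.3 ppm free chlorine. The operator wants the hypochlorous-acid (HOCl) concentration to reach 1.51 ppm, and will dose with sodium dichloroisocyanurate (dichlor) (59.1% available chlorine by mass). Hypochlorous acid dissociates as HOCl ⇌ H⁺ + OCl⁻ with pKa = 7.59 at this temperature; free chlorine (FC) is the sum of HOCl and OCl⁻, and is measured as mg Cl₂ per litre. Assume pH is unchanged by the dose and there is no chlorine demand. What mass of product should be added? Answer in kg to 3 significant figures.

[OCl⁻]/[HOCl] = 10^(pH − pKa) = 10^(7.98 − 7.59) = 2.455; fraction as HOCl = 1/(1 + 2.455) = 0.2895.
Free chlorine required for 1.51 ppm HOCl: 1.51 / 0.2895 = 5.217 ppm.
FC to add: 5.217 − 0.3 = 4.917 mg/L as Cl₂.
Cl₂ equivalent: 4.917 mg/L × 632,000 L = 3107 g.
Product at 59.1% available Cl: 3107 / 0.591 = 5258 g.

5.26 kg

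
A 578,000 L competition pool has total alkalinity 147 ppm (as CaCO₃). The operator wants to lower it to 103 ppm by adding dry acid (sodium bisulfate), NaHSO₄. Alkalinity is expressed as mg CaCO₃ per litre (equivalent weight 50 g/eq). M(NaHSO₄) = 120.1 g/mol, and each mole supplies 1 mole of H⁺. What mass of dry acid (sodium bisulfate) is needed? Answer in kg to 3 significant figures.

Alkalinity to neutralize: (147 − 103) = 44 mg/L as CaCO₃ × 578,000 L = 25,430 g as CaCO₃.
Equivalents of H⁺ required: 25,430 ÷ 50 g/eq = 508.6 eq = 508.6 mol NaHSO₄.
Mass of NaHSO₄: 508.6 × 120.1 = 61,090 g.

61.1 kg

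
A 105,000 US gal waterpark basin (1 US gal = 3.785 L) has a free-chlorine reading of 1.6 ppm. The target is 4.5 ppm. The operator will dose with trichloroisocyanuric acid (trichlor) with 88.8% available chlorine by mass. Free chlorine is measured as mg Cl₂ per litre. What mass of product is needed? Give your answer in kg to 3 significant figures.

Volume: 105,000 US gal × 3.785 L/gal = 397,425 L.
Chlorine deficit: 4.5 − 1.6 = 2.9 ppm = 2.9 mg/L as Cl₂.
Cl₂ equivalent needed: 2.9 mg/L × 397,425 L = 1,153,000 mg = 1153 g.
Product at 88.8% available chlorine: 1153 / 0.888 = 1298 g.

1.30 kg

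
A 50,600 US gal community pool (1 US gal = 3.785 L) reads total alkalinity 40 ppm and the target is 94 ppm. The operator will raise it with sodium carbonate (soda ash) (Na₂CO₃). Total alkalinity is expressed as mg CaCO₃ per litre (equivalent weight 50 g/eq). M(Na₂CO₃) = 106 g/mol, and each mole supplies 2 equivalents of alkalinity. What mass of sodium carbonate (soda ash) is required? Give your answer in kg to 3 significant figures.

11.0 kg

Volume: 50,600 US gal × 3.785 L/gal = 191,521 L.
Alkalinity to add: (94 − 40) = 54 mg/L as CaCO₃ × 191,521 L = 10,340 g as CaCO₃.
Equivalents: 10,340 g ÷ 50 g/eq = 206.8 eq.
Each mole of Na₂CO₃ supplies 2 eq, so 206.8 / 2 = 103.4 mol.
Mass: 103.4 mol × 106 g/mol = 10,960 g.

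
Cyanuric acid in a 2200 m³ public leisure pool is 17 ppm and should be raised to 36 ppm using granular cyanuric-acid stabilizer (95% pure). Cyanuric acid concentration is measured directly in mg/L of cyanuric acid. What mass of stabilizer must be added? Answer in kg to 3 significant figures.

44.0 kg

Volume: 2200 m³ = 2,200,000 L.
CYA to add: (36 − 17) = 19 mg/L × 2,200,000 L = 41,800 g cyanuric acid.
At 95% purity: 41,800 / 0.95 = 44,000 g product.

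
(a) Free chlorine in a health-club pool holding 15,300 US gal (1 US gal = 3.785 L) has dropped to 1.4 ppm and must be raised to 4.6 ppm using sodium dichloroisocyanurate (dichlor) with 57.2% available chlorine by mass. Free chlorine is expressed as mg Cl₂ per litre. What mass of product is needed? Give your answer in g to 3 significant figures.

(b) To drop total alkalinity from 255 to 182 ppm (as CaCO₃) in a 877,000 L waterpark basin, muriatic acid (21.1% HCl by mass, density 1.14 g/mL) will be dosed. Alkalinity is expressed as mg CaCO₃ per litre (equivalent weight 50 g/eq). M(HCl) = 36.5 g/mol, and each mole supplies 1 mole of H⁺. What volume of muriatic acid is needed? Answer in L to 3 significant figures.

(a) Volume: 15,300 US gal × 3.785 L/gal = 57,910 L.
(a) Chlorine deficit: 4.6 − 1.4 = 3.2 ppm = 3.2 mg/L as Cl₂.
(a) Cl₂ equivalent needed: 3.2 mg/L × 57,910 L = 185,300 mg = 185.3 g.
(a) Product at 57.2% available chlorine: 185.3 / 0.572 = 324 g.

(b) Alkalinity to neutralize: (255 − 182) = 73 mg/L as CaCO₃ × 877,000 L = 64,020 g as CaCO₃.
(b) Equivalents of H⁺ required: 64,020 ÷ 50 g/eq = 1280 eq = 1280 mol HCl.
(b) Mass of HCl: 1280 × 36.5 = 46,740 g.
(b) Mass of 21.1% solution: 46,740 / 0.211 = 221,500 g.
(b) Volume: 221,500 g ÷ 1.14 g/mL = 194,300 mL.

(a) 324 g; (b) 194 L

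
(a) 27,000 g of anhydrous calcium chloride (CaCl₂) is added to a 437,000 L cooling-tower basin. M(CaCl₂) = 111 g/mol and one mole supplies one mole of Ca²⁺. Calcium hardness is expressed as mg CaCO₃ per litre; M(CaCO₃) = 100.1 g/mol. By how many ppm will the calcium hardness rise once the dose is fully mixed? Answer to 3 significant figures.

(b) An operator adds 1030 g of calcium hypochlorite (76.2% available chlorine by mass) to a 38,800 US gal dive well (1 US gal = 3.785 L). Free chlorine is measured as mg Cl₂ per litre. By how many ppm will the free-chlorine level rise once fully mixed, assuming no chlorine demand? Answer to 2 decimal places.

(a) Moles of Ca²⁺: 27,000 g ÷ 111 g/mol = 243.2 mol.
(a) As CaCO₃: 243.2 mol × 100.1 g/mol = 24,350 g.
(a) Rise: 24,350 g / 437,000 L × 1000 = 55.72 mg/L.

(b) Volume: 38,800 US gal × 3.785 L/gal = 146,858 L.
(b) Available chlorine delivered: 1030 g × 0.762 = 784.9 g as Cl₂.
(b) Concentration rise: 784.9 g / 146,858 L = 5.344 mg/L = 5.34 ppm.

(a) 55.7 ppm; (b) 5.34 ppm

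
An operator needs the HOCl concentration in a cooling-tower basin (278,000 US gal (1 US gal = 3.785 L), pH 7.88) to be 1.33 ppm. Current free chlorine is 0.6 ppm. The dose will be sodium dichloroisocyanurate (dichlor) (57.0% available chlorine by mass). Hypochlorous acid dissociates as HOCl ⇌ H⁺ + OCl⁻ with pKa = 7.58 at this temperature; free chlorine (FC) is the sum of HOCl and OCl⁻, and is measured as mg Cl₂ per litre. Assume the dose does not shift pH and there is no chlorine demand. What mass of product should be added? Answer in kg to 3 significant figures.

Volume: 278,000 US gal × 3.785 L/gal = 1,052,230 L.
[OCl⁻]/[HOCl] = 10^(pH − pKa) = 10^(7.88 − 7.58) = 1.995; fraction as HOCl = 1/(1 + 1.995) = 0.3339.
Free chlorine required for 1.33 ppm HOCl: 1.33 / 0.3339 = 3.984 ppm.
FC to add: 3.984 − 0.6 = 3.384 mg/L as Cl₂.
Cl₂ equivalent: 3.384 mg/L × 1,052,230 L = 3560 g.
Product at 57.0% available Cl: 3560 / 0.57 = 6246 g.

6.25 kg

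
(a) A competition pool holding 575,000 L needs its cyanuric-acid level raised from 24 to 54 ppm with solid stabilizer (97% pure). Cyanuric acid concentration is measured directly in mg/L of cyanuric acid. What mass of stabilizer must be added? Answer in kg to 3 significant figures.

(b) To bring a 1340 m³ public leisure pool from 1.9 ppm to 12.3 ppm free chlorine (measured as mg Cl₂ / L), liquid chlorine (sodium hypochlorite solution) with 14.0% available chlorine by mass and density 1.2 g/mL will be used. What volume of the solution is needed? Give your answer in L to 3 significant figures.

(a) 17.8 kg; (b) 83.0 L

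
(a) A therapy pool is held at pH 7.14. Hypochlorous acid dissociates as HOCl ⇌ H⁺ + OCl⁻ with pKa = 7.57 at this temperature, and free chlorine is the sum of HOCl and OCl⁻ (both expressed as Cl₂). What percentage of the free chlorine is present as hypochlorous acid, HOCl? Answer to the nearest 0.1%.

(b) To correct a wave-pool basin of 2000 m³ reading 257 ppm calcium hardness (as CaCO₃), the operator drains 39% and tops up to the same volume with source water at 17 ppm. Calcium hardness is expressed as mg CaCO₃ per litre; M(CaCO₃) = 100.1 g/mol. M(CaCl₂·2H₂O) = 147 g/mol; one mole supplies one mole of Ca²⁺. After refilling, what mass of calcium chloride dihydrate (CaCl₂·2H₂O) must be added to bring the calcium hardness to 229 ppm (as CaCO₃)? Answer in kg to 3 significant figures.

(a) 72.9%; (b) 193 kg

(a) [OCl⁻]/[HOCl] = 10^(pH − pKa) = 10^(7.14 − 7.57) = 10^-0.43 = 0.3715.
(a) Fraction as HOCl = 1 / (1 + 0.3715) = 0.7291.

(b) Volume: 2000 m³ = 2,000,000 L.
(b) After draining 39% and refilling: 257 × 0.61 + 17 × 0.39 = 163.4 ppm.
(b) Deficit to target: 229 − 163.4 = 65.6 mg/L.
(b) As CaCO₃: 65.6 mg/L × 2,000,000 L = 131,200 g; ÷ 100.1 = 1311 mol Ca²⁺.
(b) Mass: 1311 × 147 = 192,700 g.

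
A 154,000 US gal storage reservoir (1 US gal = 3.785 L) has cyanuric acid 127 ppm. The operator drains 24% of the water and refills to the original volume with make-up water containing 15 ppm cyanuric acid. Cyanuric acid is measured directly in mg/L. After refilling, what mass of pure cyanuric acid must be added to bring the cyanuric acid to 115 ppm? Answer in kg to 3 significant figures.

Volume: 154,000 US gal × 3.785 L/gal = 582,890 L.
After draining 24% and refilling: 127 × 0.76 + 15 × 0.24 = 100.12 ppm.
Deficit to target: 115 − 100.12 = 14.88 mg/L.
Mass: 14.88 mg/L × 582,890 L = 8673 g cyanuric acid.

8.67 kg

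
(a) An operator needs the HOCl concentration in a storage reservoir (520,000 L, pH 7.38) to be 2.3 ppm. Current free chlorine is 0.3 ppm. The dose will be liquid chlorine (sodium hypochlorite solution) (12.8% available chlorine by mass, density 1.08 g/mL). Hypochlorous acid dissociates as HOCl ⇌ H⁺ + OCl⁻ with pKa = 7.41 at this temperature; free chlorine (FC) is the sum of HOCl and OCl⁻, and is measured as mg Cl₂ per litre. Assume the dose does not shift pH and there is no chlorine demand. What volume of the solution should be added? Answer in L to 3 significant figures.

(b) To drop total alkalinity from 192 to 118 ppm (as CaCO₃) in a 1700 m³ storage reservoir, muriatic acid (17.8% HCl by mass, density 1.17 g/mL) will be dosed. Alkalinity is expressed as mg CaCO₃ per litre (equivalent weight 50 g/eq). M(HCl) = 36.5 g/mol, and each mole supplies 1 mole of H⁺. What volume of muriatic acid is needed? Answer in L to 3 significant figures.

(a) 15.6 L; (b) 441 L

(a) [OCl⁻]/[HOCl] = 10^(pH − pKa) = 10^(7.38 − 7.41) = 0.9333; fraction as HOCl = 1/(1 + 0.9333) = 0.5173.
(a) Free chlorine required for 2.3 ppm HOCl: 2.3 / 0.5173 = 4.446 ppm.
(a) FC to add: 4.446 − 0.3 = 4.146 mg/L as Cl₂.
(a) Cl₂ equivalent: 4.146 mg/L × 520,000 L = 2156 g.
(a) Product at 12.8% available Cl: 2156 / 0.128 = 16,850 g.
(a) Volume: 16,850 g ÷ 1.08 g/mL = 15,600 mL.

(b) Volume: 1700 m³ = 1,700,000 L.
(b) Alkalinity to neutralize: (192 − 118) = 74 mg/L as CaCO₃ × 1,700,000 L = 125,800 g as CaCO₃.
(b) Equivalents of H⁺ required: 125,800 ÷ 50 g/eq = 2516 eq = 2516 mol HCl.
(b) Mass of HCl: 2516 × 36.5 = 91,830 g.
(b) Mass of 17.8% solution: 91,830 / 0.178 = 515,900 g.
(b) Volume: 515,900 g ÷ 1.17 g/mL = 441,000 mL.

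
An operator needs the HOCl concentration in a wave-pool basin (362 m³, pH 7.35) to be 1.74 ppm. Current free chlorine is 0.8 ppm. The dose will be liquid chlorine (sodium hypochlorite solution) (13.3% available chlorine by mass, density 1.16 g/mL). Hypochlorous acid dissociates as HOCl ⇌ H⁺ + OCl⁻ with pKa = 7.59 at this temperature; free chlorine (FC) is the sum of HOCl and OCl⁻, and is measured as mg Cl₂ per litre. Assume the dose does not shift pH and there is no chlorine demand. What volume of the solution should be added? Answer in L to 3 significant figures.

4.55 L

Volume: 362 m³ = 362,000 L.
[OCl⁻]/[HOCl] = 10^(pH − pKa) = 10^(7.35 − 7.59) = 0.5754; fraction as HOCl = 1/(1 + 0.5754) = 0.6347.
Free chlorine required for 1.74 ppm HOCl: 1.74 / 0.6347 = 2.741 ppm.
FC to add: 2.741 − 0.8 = 1.941 mg/L as Cl₂.
Cl₂ equivalent: 1.941 mg/L × 362,000 L = 702.7 g.
Product at 13.3% available Cl: 702.7 / 0.133 = 5284 g.
Volume: 5284 g ÷ 1.16 g/mL = 4555 mL.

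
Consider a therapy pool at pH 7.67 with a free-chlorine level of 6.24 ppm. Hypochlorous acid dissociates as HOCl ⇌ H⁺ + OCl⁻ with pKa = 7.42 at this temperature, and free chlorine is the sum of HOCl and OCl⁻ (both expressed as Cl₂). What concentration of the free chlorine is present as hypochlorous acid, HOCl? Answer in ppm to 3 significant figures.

2.25 ppm

[OCl⁻]/[HOCl] = 10^(pH − pKa) = 10^(7.67 − 7.42) = 10^0.25 = 1.778.
Fraction as HOCl = 1 / (1 + 1.778) = 0.3599.
HOCl = 0.3599 × 6.24 ppm = 2.246 ppm.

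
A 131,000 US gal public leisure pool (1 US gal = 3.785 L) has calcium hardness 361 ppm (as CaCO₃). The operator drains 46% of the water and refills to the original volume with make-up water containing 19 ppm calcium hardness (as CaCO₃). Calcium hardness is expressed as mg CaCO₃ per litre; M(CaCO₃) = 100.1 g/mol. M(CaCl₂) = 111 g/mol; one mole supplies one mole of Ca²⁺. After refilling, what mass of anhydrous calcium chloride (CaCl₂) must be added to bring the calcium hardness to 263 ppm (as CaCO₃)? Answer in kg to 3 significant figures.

Volume: 131,000 US gal × 3.785 L/gal = 495,835 L.
After draining 46% and refilling: 361 × 0.54 + 19 × 0.46 = 203.68 ppm.
Deficit to target: 263 − 203.68 = 59.32 mg/L.
As CaCO₃: 59.32 mg/L × 495,835 L = 29,410 g; ÷ 100.1 = 293.8 mol Ca²⁺.
Mass: 293.8 × 111 = 32,620 g.

32.6 kg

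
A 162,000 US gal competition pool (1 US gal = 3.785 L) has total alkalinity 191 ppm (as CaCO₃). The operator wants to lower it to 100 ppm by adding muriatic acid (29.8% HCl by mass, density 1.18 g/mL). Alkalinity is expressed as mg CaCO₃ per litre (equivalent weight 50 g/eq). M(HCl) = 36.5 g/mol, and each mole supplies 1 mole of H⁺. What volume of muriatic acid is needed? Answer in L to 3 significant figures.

Volume: 162,000 US gal × 3.785 L/gal = 613,170 L.
Alkalinity to neutralize: (191 − 100) = 91 mg/L as CaCO₃ × 613,170 L = 55,800 g as CaCO₃.
Equivalents of H⁺ required: 55,800 ÷ 50 g/eq = 1116 eq = 1116 mol HCl.
Mass of HCl: 1116 × 36.5 = 40,730 g.
Mass of 29.8% solution: 40,730 / 0.298 = 136,700 g.
Volume: 136,700 g ÷ 1.18 g/mL = 115,800 mL.

116 L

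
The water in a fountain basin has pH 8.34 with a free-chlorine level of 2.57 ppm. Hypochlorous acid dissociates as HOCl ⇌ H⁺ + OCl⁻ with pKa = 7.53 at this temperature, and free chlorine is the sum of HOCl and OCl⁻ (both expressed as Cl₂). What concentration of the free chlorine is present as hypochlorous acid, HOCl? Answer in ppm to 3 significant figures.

0.345 ppm

[OCl⁻]/[HOCl] = 10^(pH − pKa) = 10^(8.34 − 7.53) = 10^0.81 = 6.457.
Fraction as HOCl = 1 / (1 + 6.457) = 0.1341.
HOCl = 0.1341 × 2.57 ppm = 0.3447 ppm.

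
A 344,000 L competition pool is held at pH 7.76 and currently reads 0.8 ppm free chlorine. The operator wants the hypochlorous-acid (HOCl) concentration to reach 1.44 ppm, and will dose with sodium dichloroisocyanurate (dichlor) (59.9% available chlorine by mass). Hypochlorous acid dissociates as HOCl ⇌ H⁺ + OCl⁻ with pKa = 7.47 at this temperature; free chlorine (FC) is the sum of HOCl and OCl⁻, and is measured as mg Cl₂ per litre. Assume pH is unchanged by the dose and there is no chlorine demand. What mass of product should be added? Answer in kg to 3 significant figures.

[OCl⁻]/[HOCl] = 10^(pH − pKa) = 10^(7.76 − 7.47) = 1.95; fraction as HOCl = 1/(1 + 1.95) = 0.339.
Free chlorine required for 1.44 ppm HOCl: 1.44 / 0.339 = 4.248 ppm.
FC to add: 4.248 − 0.8 = 3.448 mg/L as Cl₂.
Cl₂ equivalent: 3.448 mg/L × 344,000 L = 1186 g.
Product at 59.9% available Cl: 1186 / 0.599 = 1980 g.

1.98 kg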